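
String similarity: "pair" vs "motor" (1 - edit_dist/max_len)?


Word 1: "pair" (length 4)
Word 2: "motor" (length 5)
One optimal edit sequence:
  1. insert 'm'  (+1)
  2. substitute 'p' -> 'o'  (+1)
  3. substitute 'a' -> 't'  (+1)
  4. substitute 'i' -> 'o'  (+1)
  5. keep 'r'
Edit distance = 4
Max length = max(4, 5) = 5
Similarity = 1 - 4/5
= 0.2000


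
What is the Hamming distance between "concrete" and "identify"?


Comparing character by character (same length = 8):
  Pos 0: 'c' vs 'i' !=
  Pos 1: 'o' vs 'd' !=
  Pos 2: 'n' vs 'e' !=
  Pos 3: 'c' vs 'n' !=
  Pos 4: 'r' vs 't' !=
  Pos 5: 'e' vs 'i' !=
  Pos 6: 't' vs 'f' !=
  Pos 7: 'e' vs 'y' !=
Hamming distance = 8


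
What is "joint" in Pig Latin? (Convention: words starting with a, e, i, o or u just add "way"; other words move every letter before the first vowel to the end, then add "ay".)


Word: "joint"
Starts with consonant(s) → move to end, add 'ay'
Consonant cluster: "j"
Pig Latin = "ointjay"


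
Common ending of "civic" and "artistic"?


Word 1: "civic"
Word 2: "artistic"
Comparing from end:
  Pos -1: 'c' == 'c'
  Pos -2: 'i' == 'i'
  Pos -3: 'v' != 't' (stop)
LCS = "ic" (length 2)


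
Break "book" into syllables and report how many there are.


Word: "book"
Syllable breakdown: book
Counting: 1 part
= 1 syllable


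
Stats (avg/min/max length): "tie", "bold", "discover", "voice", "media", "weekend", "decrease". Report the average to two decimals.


Lengths: "tie"=3, "bold"=4, "discover"=8, "voice"=5, "media"=5, "weekend"=7, "decrease"=8
Sum = 40, Count = 7
Average = 40/7 = 5.71
= avg=5.71, min=3, max=8


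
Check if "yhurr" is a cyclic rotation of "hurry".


Word: "hurry", Candidate: "yhurr"
Method: check if candidate is substring of word+word
"hurryhurry" contains "yhurr"? Yes
Is rotation = Yes


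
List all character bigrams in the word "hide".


Word: "hide" (length 4)
Number of bigrams = 4 - 2 + 1 = 3
  Position 0: "hi"
  Position 1: "id"
  Position 2: "de"
Bigrams = "hi", "id", "de"


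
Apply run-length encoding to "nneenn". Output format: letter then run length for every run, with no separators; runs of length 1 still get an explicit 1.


String: "nneenn"
Scanning for consecutive runs:
  'n' x 2
  'e' x 2
  'n' x 2
RLE = "n2e2n2"


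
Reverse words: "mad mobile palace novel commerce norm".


Original: "mad mobile palace novel commerce norm"
Words (1..n): mad | mobile | palace | novel | commerce | norm
Reversed (n..1): norm | commerce | novel | palace | mobile | mad
Result = "norm commerce novel palace mobile mad"


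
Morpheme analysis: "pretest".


Word: "pretest"
Morphemes: pre- + test
Each morpheme carries meaning
= 2 morphemes


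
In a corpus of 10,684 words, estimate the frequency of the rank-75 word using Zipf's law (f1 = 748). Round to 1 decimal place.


Zipf's law: f(r) = f(1) / r
f(1) = 748
f(75) = 748 / 75
= 10.0 occurrences


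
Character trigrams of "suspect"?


Word: "suspect" (length 7)
Number of trigrams = 7 - 3 + 1 = 5
  Position 0: "sus"
  Position 1: "usp"
  Position 2: "spe"
  Position 3: "pec"
  Position 4: "ect"
Trigrams = "sus", "usp", "spe", "pec", "ect"


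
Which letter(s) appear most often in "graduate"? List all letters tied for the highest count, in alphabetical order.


Word: "graduate"
Letter counts:
  'a': 2
  'd': 1
  'e': 1
  'g': 1
  'r': 1
  't': 1
  'u': 1
Maximum count = 2
Most frequent = 'a' (2 times each)


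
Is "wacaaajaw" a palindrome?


Word: "wacaaajaw"
Reversed: "wajaaacaw"
Forward == Backward? wacaaajaw != wajaaacaw
Palindrome = No


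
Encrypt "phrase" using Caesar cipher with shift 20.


Word: "phrase"
Shift: 20
Each letter → (letter + shift) mod 26:
  'p' (15) + 20 = 9 → 'j'
  'h' (7) + 20 = 1 → 'b'
  'r' (17) + 20 = 11 → 'l'
  'a' (0) + 20 = 20 → 'u'
  's' (18) + 20 = 12 → 'm'
  'e' (4) + 20 = 24 → 'y'
Result = "jblumy"


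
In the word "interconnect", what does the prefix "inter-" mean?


Prefix: inter-
Example: interconnect = inter- + connect
Meaning = between


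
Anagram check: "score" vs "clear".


Word 1: "score" → sorted: ceors
Word 2: "clear" → sorted: acelr
Same letters? ceors != acelr
Anagram = No


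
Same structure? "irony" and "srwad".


Pattern of "irony": [0, 1, 2, 3, 4]
Pattern of "srwad": [0, 1, 2, 3, 4]
Patterns match
Same pattern = Yes


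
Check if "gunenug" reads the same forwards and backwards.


Word: "gunenug"
Reversed: "gunenug"
Forward == Backward? gunenug == gunenug
Palindrome = Yes


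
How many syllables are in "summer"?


Word: "summer"
Syllable breakdown: sum · mer
Counting: 2 parts
= 2 syllables


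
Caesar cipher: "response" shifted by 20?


Word: "response"
Shift: 20
Each letter → (letter + shift) mod 26:
  'r' (17) + 20 = 11 → 'l'
  'e' (4) + 20 = 24 → 'y'
  's' (18) + 20 = 12 → 'm'
  'p' (15) + 20 = 9 → 'j'
  'o' (14) + 20 = 8 → 'i'
  'n' (13) + 20 = 7 → 'h'
  's' (18) + 20 = 12 → 'm'
  'e' (4) + 20 = 24 → 'y'
Result = "lymjihmy"


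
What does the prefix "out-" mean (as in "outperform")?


Prefix: out-
Example: outperform = out- + perform
Meaning = surpass


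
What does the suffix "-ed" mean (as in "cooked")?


Suffix: -ed
As in: cooked -> cook + -ed
Meaning = past tense


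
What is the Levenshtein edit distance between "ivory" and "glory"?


Word 1: "ivory" (length 5)
Word 2: "glory" (length 5)
One optimal edit sequence (insert/delete/substitute each cost 1):
  1. substitute 'i' -> 'g'  (+1)
  2. substitute 'v' -> 'l'  (+1)
  3. keep 'o'
  4. keep 'r'
  5. keep 'y'
Total edit operations: 2
Edit distance = 2


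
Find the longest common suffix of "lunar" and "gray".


Word 1: "lunar"
Word 2: "gray"
Comparing from end:
  Pos -1: 'r' != 'y' (stop)
LCS = "" (length 0)


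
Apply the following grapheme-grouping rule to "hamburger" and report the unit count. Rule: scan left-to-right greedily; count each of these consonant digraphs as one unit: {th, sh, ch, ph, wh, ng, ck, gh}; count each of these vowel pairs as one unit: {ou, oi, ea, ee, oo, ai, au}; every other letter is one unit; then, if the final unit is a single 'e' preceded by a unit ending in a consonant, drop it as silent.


Word: "hamburger" (9 letters)
Left-to-right scan:
  (1) 'h' (letter)
  (2) 'a' (letter)
  (3) 'm' (letter)
  (4) 'b' (letter)
  (5) 'u' (letter)
  (6) 'r' (letter)
  (7) 'g' (letter)
  (8) 'e' (letter)
  (9) 'r' (letter)
Units from scan: 9
Sound units = 9 units


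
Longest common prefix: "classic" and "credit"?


Word 1: "classic"
Word 2: "credit"
Comparing from start:
  Pos 0: 'c' == 'c'
  Pos 1: 'l' != 'r' (stop)
LCP = "c" (length 1)


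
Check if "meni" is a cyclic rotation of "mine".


Word: "mine", Candidate: "meni"
Method: check if candidate is substring of word+word
"minemine" contains "meni"? No
Is rotation = No


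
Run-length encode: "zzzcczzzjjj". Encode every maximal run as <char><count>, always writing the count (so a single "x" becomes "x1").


String: "zzzcczzzjjj"
Scanning for consecutive runs:
  'z' x 3
  'c' x 2
  'z' x 3
  'j' x 3
RLE = "z3c2z3j3"


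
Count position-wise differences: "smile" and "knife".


Comparing character by character (same length = 5):
  Pos 0: 's' vs 'k' !=
  Pos 1: 'm' vs 'n' !=
  Pos 2: 'i' vs 'i' =
  Pos 3: 'l' vs 'f' !=
  Pos 4: 'e' vs 'e' =
Hamming distance = 3


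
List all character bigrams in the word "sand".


Word: "sand" (length 4)
Number of bigrams = 4 - 2 + 1 = 3
  Position 0: "sa"
  Position 1: "an"
  Position 2: "nd"
Bigrams = "sa", "an", "nd"


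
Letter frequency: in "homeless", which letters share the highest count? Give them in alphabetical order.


Word: "homeless"
Letter counts:
  'e': 2
  'h': 1
  'l': 1
  'm': 1
  'o': 1
  's': 2
Maximum count = 2
Most frequent = 'e', 's' (2 times each)


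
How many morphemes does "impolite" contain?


Word: "impolite"
Morphemes: im- + polite
Each morpheme carries meaning
= 2 morphemes


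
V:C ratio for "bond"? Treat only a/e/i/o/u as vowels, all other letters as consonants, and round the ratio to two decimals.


Word: "bond"
Vowels (a,e,i,o,u): 1
Consonants: 3
Ratio = 1/3
= 0.33


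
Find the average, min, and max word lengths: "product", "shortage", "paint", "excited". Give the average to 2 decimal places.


Lengths: "product"=7, "shortage"=8, "paint"=5, "excited"=7
Sum = 27, Count = 4
Average = 27/4 = 6.75
= avg=6.75, min=5, max=8


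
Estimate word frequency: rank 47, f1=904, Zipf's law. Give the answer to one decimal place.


Zipf's law: f(r) = f(1) / r
f(1) = 904
f(47) = 904 / 47
= 19.2 occurrences


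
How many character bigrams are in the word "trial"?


Word: "trial" (length 5)
Number of 2-grams = length - 2 + 1 = 5 - 2 + 1
= 4


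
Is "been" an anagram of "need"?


Word 1: "need" → sorted: deen
Word 2: "been" → sorted: been
Same letters? deen != been
Anagram = No


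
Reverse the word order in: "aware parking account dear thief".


Original: "aware parking account dear thief"
Words (1..n): aware | parking | account | dear | thief
Reversed (n..1): thief | dear | account | parking | aware
Result = "thief dear account parking aware"


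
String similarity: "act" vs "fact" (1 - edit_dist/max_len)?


Word 1: "act" (length 3)
Word 2: "fact" (length 4)
One optimal edit sequence:
  1. insert 'f'  (+1)
  2. keep 'a'
  3. keep 'c'
  4. keep 't'
Edit distance = 1
Max length = max(3, 4) = 4
Similarity = 1 - 1/4
= 0.7500


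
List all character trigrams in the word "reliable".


Word: "reliable" (length 8)
Number of trigrams = 8 - 3 + 1 = 6
  Position 0: "rel"
  Position 1: "eli"
  Position 2: "lia"
  Position 3: "iab"
  Position 4: "abl"
  Position 5: "ble"
Trigrams = "rel", "eli", "lia", "iab", "abl", "ble"


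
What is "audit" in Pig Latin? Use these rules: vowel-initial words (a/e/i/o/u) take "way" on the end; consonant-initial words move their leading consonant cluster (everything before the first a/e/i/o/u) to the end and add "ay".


Word: "audit"
Starts with vowel → add 'way'
Pig Latin = "auditway"


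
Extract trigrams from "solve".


Word: "solve" (length 5)
Number of trigrams = 5 - 3 + 1 = 3
  Position 0: "sol"
  Position 1: "olv"
  Position 2: "lve"
Trigrams = "sol", "olv", "lve"


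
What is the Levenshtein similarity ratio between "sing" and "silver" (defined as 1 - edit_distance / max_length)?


Word 1: "sing" (length 4)
Word 2: "silver" (length 6)
One optimal edit sequence:
  1. keep 's'
  2. keep 'i'
  3. insert 'l'  (+1)
  4. insert 'v'  (+1)
  5. substitute 'n' -> 'e'  (+1)
  6. substitute 'g' -> 'r'  (+1)
Edit distance = 4
Max length = max(4, 6) = 6
Similarity = 1 - 4/6
= 0.3333


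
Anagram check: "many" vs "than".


Word 1: "many" → sorted: amny
Word 2: "than" → sorted: ahnt
Same letters? amny != ahnt
Anagram = No


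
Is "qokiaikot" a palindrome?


Word: "qokiaikot"
Reversed: "tokiaikoq"
Forward == Backward? qokiaikot != tokiaikoq
Palindrome = No


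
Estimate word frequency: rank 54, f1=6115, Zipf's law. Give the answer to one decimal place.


Zipf's law: f(r) = f(1) / r
f(1) = 6115
f(54) = 6115 / 54
= 113.2 occurrences


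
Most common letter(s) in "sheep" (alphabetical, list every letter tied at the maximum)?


Word: "sheep"
Letter counts:
  'e': 2
  'h': 1
  'p': 1
  's': 1
Maximum count = 2
Most frequent = 'e' (2 times each)


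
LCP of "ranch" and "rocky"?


Word 1: "ranch"
Word 2: "rocky"
Comparing from start:
  Pos 0: 'r' == 'r'
  Pos 1: 'a' != 'o' (stop)
LCP = "r" (length 1)


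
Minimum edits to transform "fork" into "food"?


Word 1: "fork" (length 4)
Word 2: "food" (length 4)
One optimal edit sequence (insert/delete/substitute each cost 1):
  1. keep 'f'
  2. keep 'o'
  3. substitute 'r' -> 'o'  (+1)
  4. substitute 'k' -> 'd'  (+1)
Total edit operations: 2
Edit distance = 2


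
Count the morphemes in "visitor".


Word: "visitor"
Morphemes: visit / -or
Each morpheme carries meaning
= 2 morphemes


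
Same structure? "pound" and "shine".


Pattern of "pound": [0, 1, 2, 3, 4]
Pattern of "shine": [0, 1, 2, 3, 4]
Patterns match
Same pattern = Yes


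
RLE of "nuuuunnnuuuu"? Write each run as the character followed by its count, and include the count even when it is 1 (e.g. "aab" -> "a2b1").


String: "nuuuunnnuuuu"
Scanning for consecutive runs:
  'n' x 1
  'u' x 4
  'n' x 3
  'u' x 4
RLE = "n1u4n3u4"


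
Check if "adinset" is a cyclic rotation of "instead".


Word: "instead", Candidate: "adinset"
Method: check if candidate is substring of word+word
"insteadinstead" contains "adinset"? No
Is rotation = No


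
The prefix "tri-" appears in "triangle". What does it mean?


Prefix: tri-
As in: triangle -> tri- + angle
Meaning = three


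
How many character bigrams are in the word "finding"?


Word: "finding" (length 7)
Number of 2-grams = length - 2 + 1 = 7 - 2 + 1
= 6


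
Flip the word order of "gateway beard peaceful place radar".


Original: "gateway beard peaceful place radar"
Words (1..n): gateway | beard | peaceful | place | radar
Reversed (n..1): radar | place | peaceful | beard | gateway
Result = "radar place peaceful beard gateway"


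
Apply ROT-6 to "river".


Word: "river"
Shift: 6
Each letter → (letter + shift) mod 26:
  'r' (17) + 6 = 23 → 'x'
  'i' (8) + 6 = 14 → 'o'
  'v' (21) + 6 = 1 → 'b'
  'e' (4) + 6 = 10 → 'k'
  'r' (17) + 6 = 23 → 'x'
Result = "xobkx"


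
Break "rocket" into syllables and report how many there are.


Word: "rocket"
Syllable breakdown: rock / et
Counting: 2 parts
= 2 syllables


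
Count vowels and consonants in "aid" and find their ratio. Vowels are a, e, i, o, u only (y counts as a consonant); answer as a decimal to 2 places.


Word: "aid"
Vowels (a,e,i,o,u): 2
Consonants: 1
Ratio = 2/1
= 2.00


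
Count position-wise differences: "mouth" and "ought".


Comparing character by character (same length = 5):
  Pos 0: 'm' vs 'o' !=
  Pos 1: 'o' vs 'u' !=
  Pos 2: 'u' vs 'g' !=
  Pos 3: 't' vs 'h' !=
  Pos 4: 'h' vs 't' !=
Hamming distance = 5


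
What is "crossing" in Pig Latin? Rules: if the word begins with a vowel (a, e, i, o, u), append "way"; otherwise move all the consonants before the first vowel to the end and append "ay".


Word: "crossing"
Starts with consonant(s) → move to end, add 'ay'
Consonant cluster: "cr"
Pig Latin = "ossingcray"


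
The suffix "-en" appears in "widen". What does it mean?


Suffix: -en
Example: widen = wide + -en, with a spelling change
Meaning = to make / become


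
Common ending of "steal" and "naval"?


Word 1: "steal"
Word 2: "naval"
Comparing from end:
  Pos -1: 'l' == 'l'
  Pos -2: 'a' == 'a'
  Pos -3: 'e' != 'v' (stop)
LCS = "al" (length 2)


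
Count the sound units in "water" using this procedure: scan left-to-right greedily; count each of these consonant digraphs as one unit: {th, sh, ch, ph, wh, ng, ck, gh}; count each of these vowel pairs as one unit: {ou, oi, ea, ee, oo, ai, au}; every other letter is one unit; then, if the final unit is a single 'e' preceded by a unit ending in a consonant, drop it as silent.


Word: "water" (5 letters)
Left-to-right scan:
  1. 'w' (letter)
  2. 'a' (letter)
  3. 't' (letter)
  4. 'e' (letter)
  5. 'r' (letter)
Units from scan: 5
Sound units = 5 units


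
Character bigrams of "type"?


Word: "type" (length 4)
Number of bigrams = 4 - 2 + 1 = 3
  Position 0: "ty"
  Position 1: "yp"
  Position 2: "pe"
Bigrams = "ty", "yp", "pe"


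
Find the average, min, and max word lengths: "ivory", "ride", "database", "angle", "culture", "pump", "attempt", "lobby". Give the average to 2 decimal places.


Lengths: "ivory"=5, "ride"=4, "database"=8, "angle"=5, "culture"=7, "pump"=4, "attempt"=7, "lobby"=5
Sum = 45, Count = 8
Average = 45/8 = 5.63
= avg=5.63, min=4, max=8


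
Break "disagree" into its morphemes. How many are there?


Word: "disagree"
Morphemes: dis- / agree
Each morpheme carries meaning
= 2 morphemes


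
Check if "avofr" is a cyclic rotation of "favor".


Word: "favor", Candidate: "avofr"
Method: check if candidate is substring of word+word
"favorfavor" contains "avofr"? No
Is rotation = No


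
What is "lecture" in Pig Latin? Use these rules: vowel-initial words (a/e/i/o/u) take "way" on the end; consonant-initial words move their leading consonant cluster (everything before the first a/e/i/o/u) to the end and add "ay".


Word: "lecture"
Starts with consonant(s) → move to end, add 'ay'
Consonant cluster: "l"
Pig Latin = "ecturelay"


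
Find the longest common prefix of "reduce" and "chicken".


Word 1: "reduce"
Word 2: "chicken"
Comparing from start:
  Pos 0: 'r' != 'c' (stop)
LCP = "" (length 0)


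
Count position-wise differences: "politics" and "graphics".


Comparing character by character (same length = 8):
  Pos 0: 'p' vs 'g' !=
  Pos 1: 'o' vs 'r' !=
  Pos 2: 'l' vs 'a' !=
  Pos 3: 'i' vs 'p' !=
  Pos 4: 't' vs 'h' !=
  Pos 5: 'i' vs 'i' =
  Pos 6: 'c' vs 'c' =
  Pos 7: 's' vs 's' =
Hamming distance = 5


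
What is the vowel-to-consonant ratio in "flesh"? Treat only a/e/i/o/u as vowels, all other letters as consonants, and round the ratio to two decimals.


Word: "flesh"
Vowels (a,e,i,o,u): 1
Consonants: 4
Ratio = 1/4
= 0.25


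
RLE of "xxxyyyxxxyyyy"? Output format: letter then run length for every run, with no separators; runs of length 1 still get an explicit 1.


String: "xxxyyyxxxyyyy"
Scanning for consecutive runs:
  'x' x 3
  'y' x 3
  'x' x 3
  'y' x 4
RLE = "x3y3x3y4"


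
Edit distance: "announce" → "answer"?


Word 1: "announce" (length 8)
Word 2: "answer" (length 6)
One optimal edit sequence (insert/delete/substitute each cost 1):
  1. keep 'a'
  2. delete 'n'  (+1)
  3. keep 'n'
  4. delete 'o'  (+1)
  5. substitute 'u' -> 's'  (+1)
  6. substitute 'n' -> 'w'  (+1)
  7. substitute 'c' -> 'e'  (+1)
  8. substitute 'e' -> 'r'  (+1)
Total edit operations: 6
Edit distance = 6


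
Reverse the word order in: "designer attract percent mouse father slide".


Original: "designer attract percent mouse father slide"
Words (1..n): designer | attract | percent | mouse | father | slide
Reversed (n..1): slide | father | mouse | percent | attract | designer
Result = "slide father mouse percent attract designer"


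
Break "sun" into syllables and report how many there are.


Word: "sun"
Syllable breakdown: sun
Counting: 1 part
= 1 syllable


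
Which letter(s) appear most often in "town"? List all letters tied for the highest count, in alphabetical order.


Word: "town"
Letter counts:
  'n': 1
  'o': 1
  't': 1
  'w': 1
Maximum count = 1
Most frequent = 'n', 'o', 't', 'w' (1 time each)


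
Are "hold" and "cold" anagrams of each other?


Word 1: "hold" → sorted: dhlo
Word 2: "cold" → sorted: cdlo
Same letters? dhlo != cdlo
Anagram = No


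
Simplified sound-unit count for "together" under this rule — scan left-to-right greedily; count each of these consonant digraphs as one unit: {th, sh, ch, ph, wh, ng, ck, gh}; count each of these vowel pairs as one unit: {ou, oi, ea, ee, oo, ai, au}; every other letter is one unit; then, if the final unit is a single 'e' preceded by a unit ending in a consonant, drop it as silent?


Word: "together" (8 letters)
Left-to-right scan:
  [1] 't' (letter)
  [2] 'o' (letter)
  [3] 'g' (letter)
  [4] 'e' (letter)
  [5] 'th' (digraph)
  [6] 'e' (letter)
  [7] 'r' (letter)
Units from scan: 7
Sound units = 7 units


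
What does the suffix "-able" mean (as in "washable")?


Suffix: -able
As in: washable -> wash + -able
Meaning = capable of


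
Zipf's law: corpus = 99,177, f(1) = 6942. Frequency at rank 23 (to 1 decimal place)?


Zipf's law: f(r) = f(1) / r
f(1) = 6942
f(23) = 6942 / 23
= 301.8 occurrences


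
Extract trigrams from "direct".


Word: "direct" (length 6)
Number of trigrams = 6 - 3 + 1 = 4
  Position 0: "dir"
  Position 1: "ire"
  Position 2: "rec"
  Position 3: "ect"
Trigrams = "dir", "ire", "rec", "ect"


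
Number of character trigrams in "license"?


Word: "license" (length 7)
Number of 3-grams = length - 3 + 1 = 7 - 3 + 1
= 5


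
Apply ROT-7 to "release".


Word: "release"
Shift: 7
Each letter → (letter + shift) mod 26:
  'r' (17) + 7 = 24 → 'y'
  'e' (4) + 7 = 11 → 'l'
  'l' (11) + 7 = 18 → 's'
  'e' (4) + 7 = 11 → 'l'
  'a' (0) + 7 = 7 → 'h'
  's' (18) + 7 = 25 → 'z'
  'e' (4) + 7 = 11 → 'l'
Result = "ylslhzl"


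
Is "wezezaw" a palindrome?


Word: "wezezaw"
Reversed: "wazezew"
Forward == Backward? wezezaw != wazezew
Palindrome = No


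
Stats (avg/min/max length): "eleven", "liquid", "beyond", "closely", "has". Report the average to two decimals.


Lengths: "eleven"=6, "liquid"=6, "beyond"=6, "closely"=7, "has"=3
Sum = 28, Count = 5
Average = 28/5 = 5.60
= avg=5.60, min=3, max=7


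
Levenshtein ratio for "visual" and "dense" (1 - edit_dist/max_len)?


Word 1: "visual" (length 6)
Word 2: "dense" (length 5)
One optimal edit sequence:
  1. delete 'v'  (+1)
  2. substitute 'i' -> 'd'  (+1)
  3. substitute 's' -> 'e'  (+1)
  4. substitute 'u' -> 'n'  (+1)
  5. substitute 'a' -> 's'  (+1)
  6. substitute 'l' -> 'e'  (+1)
Edit distance = 6
Max length = max(6, 5) = 6
Similarity = 1 - 6/6
= 0.0000


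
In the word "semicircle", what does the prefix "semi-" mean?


Prefix: semi-
Example: semicircle (semi- + circle)
Meaning = half


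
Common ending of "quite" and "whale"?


Word 1: "quite"
Word 2: "whale"
Comparing from end:
  Pos -1: 'e' == 'e'
  Pos -2: 't' != 'l' (stop)
LCS = "e" (length 1)


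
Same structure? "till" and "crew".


Pattern of "till": [0, 1, 2, 2]
Pattern of "crew": [0, 1, 2, 3]
Patterns do not match
Same pattern = No


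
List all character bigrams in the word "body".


Word: "body" (length 4)
Number of bigrams = 4 - 2 + 1 = 3
  Position 0: "bo"
  Position 1: "od"
  Position 2: "dy"
Bigrams = "bo", "od", "dy"


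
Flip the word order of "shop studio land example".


Original: "shop studio land example"
Words (1..n): shop | studio | land | example
Reversed (n..1): example | land | studio | shop
Result = "example land studio shop"


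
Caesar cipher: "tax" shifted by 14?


Word: "tax"
Shift: 14
Each letter → (letter + shift) mod 26:
  't' (19) + 14 = 7 → 'h'
  'a' (0) + 14 = 14 → 'o'
  'x' (23) + 14 = 11 → 'l'
Result = "hol"


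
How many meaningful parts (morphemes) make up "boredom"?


Word: "boredom"
Morphemes: bore + -dom
Each morpheme carries meaning
= 2 morphemes


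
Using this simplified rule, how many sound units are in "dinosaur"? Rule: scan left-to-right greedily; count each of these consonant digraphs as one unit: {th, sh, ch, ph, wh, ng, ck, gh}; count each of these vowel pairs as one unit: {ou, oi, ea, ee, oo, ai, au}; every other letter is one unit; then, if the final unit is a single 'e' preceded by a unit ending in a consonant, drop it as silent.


Word: "dinosaur" (8 letters)
Left-to-right scan:
  1. 'd' (letter)
  2. 'i' (letter)
  3. 'n' (letter)
  4. 'o' (letter)
  5. 's' (letter)
  6. 'au' (vowel-pair)
  7. 'r' (letter)
Units from scan: 7
Sound units = 7 units


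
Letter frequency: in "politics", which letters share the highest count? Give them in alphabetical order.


Word: "politics"
Letter counts:
  'c': 1
  'i': 2
  'l': 1
  'o': 1
  'p': 1
  's': 1
  't': 1
Maximum count = 2
Most frequent = 'i' (2 times each)


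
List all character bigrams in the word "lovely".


Word: "lovely" (length 6)
Number of bigrams = 6 - 2 + 1 = 5
  Position 0: "lo"
  Position 1: "ov"
  Position 2: "ve"
  Position 3: "el"
  Position 4: "ly"
Bigrams = "lo", "ov", "ve", "el", "ly"


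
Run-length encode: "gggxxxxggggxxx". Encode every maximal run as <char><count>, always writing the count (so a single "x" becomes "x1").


String: "gggxxxxggggxxx"
Scanning for consecutive runs:
  'g' x 3
  'x' x 4
  'g' x 4
  'x' x 3
RLE = "g3x4g4x3"


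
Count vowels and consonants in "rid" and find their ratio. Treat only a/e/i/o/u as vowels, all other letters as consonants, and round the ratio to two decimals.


Word: "rid"
Vowels (a,e,i,o,u): 1
Consonants: 2
Ratio = 1/2
= 0.50


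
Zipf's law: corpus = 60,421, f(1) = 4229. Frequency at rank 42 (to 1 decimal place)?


Zipf's law: f(r) = f(1) / r
f(1) = 4229
f(42) = 4229 / 42
= 100.7 occurrences


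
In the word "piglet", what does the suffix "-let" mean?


Suffix: -let
As in: piglet -> pig + -let
Meaning = small


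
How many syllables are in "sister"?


Word: "sister"
Syllable breakdown: sis-ter
Counting: 2 parts
= 2 syllables


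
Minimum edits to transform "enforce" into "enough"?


Word 1: "enforce" (length 7)
Word 2: "enough" (length 6)
One optimal edit sequence (insert/delete/substitute each cost 1):
  1. keep 'e'
  2. keep 'n'
  3. delete 'f'  (+1)
  4. keep 'o'
  5. substitute 'r' -> 'u'  (+1)
  6. substitute 'c' -> 'g'  (+1)
  7. substitute 'e' -> 'h'  (+1)
Total edit operations: 4
Edit distance = 4


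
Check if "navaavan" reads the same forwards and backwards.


Word: "navaavan"
Reversed: "navaavan"
Forward == Backward? navaavan == navaavan
Palindrome = Yes


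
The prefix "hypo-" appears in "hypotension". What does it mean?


Prefix: hypo-
Example: hypotension (hypo- + tension)
Meaning = under / below normal


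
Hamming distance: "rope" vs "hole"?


Comparing character by character (same length = 4):
  Pos 0: 'r' vs 'h' !=
  Pos 1: 'o' vs 'o' =
  Pos 2: 'p' vs 'l' !=
  Pos 3: 'e' vs 'e' =
Hamming distance = 2


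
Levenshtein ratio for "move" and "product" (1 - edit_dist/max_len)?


Word 1: "move" (length 4)
Word 2: "product" (length 7)
One optimal edit sequence:
  1. insert 'p'  (+1)
  2. substitute 'm' -> 'r'  (+1)
  3. keep 'o'
  4. insert 'd'  (+1)
  5. insert 'u'  (+1)
  6. substitute 'v' -> 'c'  (+1)
  7. substitute 'e' -> 't'  (+1)
Edit distance = 6
Max length = max(4, 7) = 7
Similarity = 1 - 6/7
= 0.1429


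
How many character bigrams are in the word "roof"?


Word: "roof" (length 4)
Number of 2-grams = length - 2 + 1 = 4 - 2 + 1
= 3


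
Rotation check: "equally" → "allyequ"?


Word: "equally", Candidate: "allyequ"
Method: check if candidate is substring of word+word
"equallyequally" contains "allyequ"? Yes
Is rotation = Yes


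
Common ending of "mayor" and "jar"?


Word 1: "mayor"
Word 2: "jar"
Comparing from end:
  Pos -1: 'r' == 'r'
  Pos -2: 'o' != 'a' (stop)
LCS = "r" (length 1)


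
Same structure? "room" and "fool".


Pattern of "room": [0, 1, 1, 2]
Pattern of "fool": [0, 1, 1, 2]
Patterns match
Same pattern = Yes


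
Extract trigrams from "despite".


Word: "despite" (length 7)
Number of trigrams = 7 - 3 + 1 = 5
  Position 0: "des"
  Position 1: "esp"
  Position 2: "spi"
  Position 3: "pit"
  Position 4: "ite"
Trigrams = "des", "esp", "spi", "pit", "ite"


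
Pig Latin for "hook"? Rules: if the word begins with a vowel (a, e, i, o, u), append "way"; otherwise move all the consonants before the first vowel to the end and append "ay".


Word: "hook"
Starts with consonant(s) → move to end, add 'ay'
Consonant cluster: "h"
Pig Latin = "ookhay"


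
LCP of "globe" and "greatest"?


Word 1: "globe"
Word 2: "greatest"
Comparing from start:
  Pos 0: 'g' == 'g'
  Pos 1: 'l' != 'r' (stop)
LCP = "g" (length 1)


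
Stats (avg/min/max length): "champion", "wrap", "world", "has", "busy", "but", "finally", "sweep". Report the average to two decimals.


Lengths: "champion"=8, "wrap"=4, "world"=5, "has"=3, "busy"=4, "but"=3, "finally"=7, "sweep"=5
Sum = 39, Count = 8
Average = 39/8 = 4.88
= avg=4.88, min=3, max=8


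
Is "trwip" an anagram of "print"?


Word 1: "print" → sorted: inprt
Word 2: "trwip" → sorted: iprtw
Same letters? inprt != iprtw
Anagram = No


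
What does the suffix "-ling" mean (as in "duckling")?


Suffix: -ling
As in: duckling -> duck + -ling
Meaning = small / young


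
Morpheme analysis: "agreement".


Word: "agreement"
Morphemes: agree + -ment
Each morpheme carries meaning
= 2 morphemes


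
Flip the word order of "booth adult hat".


Original: "booth adult hat"
Words (1..n): booth | adult | hat
Reversed (n..1): hat | adult | booth
Result = "hat adult booth"


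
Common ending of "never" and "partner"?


Word 1: "never"
Word 2: "partner"
Comparing from end:
  Pos -1: 'r' == 'r'
  Pos -2: 'e' == 'e'
  Pos -3: 'v' != 'n' (stop)
LCS = "er" (length 2)


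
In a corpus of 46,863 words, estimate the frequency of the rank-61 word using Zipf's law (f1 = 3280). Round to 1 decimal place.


Zipf's law: f(r) = f(1) / r
f(1) = 3280
f(61) = 3280 / 61
= 53.8 occurrences


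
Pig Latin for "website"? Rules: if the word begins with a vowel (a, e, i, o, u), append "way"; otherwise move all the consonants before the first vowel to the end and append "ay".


Word: "website"
Starts with consonant(s) → move to end, add 'ay'
Consonant cluster: "w"
Pig Latin = "ebsiteway"


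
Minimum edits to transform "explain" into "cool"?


Word 1: "explain" (length 7)
Word 2: "cool" (length 4)
One optimal edit sequence (insert/delete/substitute each cost 1):
  1. substitute 'e' -> 'c'  (+1)
  2. substitute 'x' -> 'o'  (+1)
  3. substitute 'p' -> 'o'  (+1)
  4. keep 'l'
  5. delete 'a'  (+1)
  6. delete 'i'  (+1)
  7. delete 'n'  (+1)
Total edit operations: 6
Edit distance = 6


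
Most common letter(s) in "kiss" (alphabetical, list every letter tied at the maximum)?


Word: "kiss"
Letter counts:
  'i': 1
  'k': 1
  's': 2
Maximum count = 2
Most frequent = 's' (2 times each)


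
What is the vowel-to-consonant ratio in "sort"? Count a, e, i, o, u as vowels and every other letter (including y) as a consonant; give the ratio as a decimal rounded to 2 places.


Word: "sort"
Vowels (a,e,i,o,u): 1
Consonants: 3
Ratio = 1/3
= 0.33


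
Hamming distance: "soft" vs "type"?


Comparing character by character (same length = 4):
  Pos 0: 's' vs 't' !=
  Pos 1: 'o' vs 'y' !=
  Pos 2: 'f' vs 'p' !=
  Pos 3: 't' vs 'e' !=
Hamming distance = 4


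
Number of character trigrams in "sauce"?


Word: "sauce" (length 5)
Number of 3-grams = length - 3 + 1 = 5 - 3 + 1
= 3


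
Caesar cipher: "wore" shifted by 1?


Word: "wore"
Shift: 1
Each letter → (letter + shift) mod 26:
  'w' (22) + 1 = 23 → 'x'
  'o' (14) + 1 = 15 → 'p'
  'r' (17) + 1 = 18 → 's'
  'e' (4) + 1 = 5 → 'f'
Result = "xpsf"


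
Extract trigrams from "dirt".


Word: "dirt" (length 4)
Number of trigrams = 4 - 3 + 1 = 2
  Position 0: "dir"
  Position 1: "irt"
Trigrams = "dir", "irt"


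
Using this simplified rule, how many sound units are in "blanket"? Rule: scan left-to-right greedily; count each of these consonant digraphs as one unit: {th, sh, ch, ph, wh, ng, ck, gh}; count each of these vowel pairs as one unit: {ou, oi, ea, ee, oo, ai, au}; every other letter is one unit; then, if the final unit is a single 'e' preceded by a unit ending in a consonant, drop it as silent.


Word: "blanket" (7 letters)
Left-to-right scan:
  (1) 'b' (letter)
  (2) 'l' (letter)
  (3) 'a' (letter)
  (4) 'n' (letter)
  (5) 'k' (letter)
  (6) 'e' (letter)
  (7) 't' (letter)
Units from scan: 7
Sound units = 7 units


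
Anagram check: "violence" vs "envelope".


Word 1: "violence" → sorted: ceeilnov
Word 2: "envelope" → sorted: eeelnopv
Same letters? ceeilnov != eeelnopv
Anagram = No


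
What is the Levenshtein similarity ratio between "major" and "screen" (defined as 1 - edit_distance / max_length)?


Word 1: "major" (length 5)
Word 2: "screen" (length 6)
One optimal edit sequence:
  1. insert 's'  (+1)
  2. substitute 'm' -> 'c'  (+1)
  3. substitute 'a' -> 'r'  (+1)
  4. substitute 'j' -> 'e'  (+1)
  5. substitute 'o' -> 'e'  (+1)
  6. substitute 'r' -> 'n'  (+1)
Edit distance = 6
Max length = max(5, 6) = 6
Similarity = 1 - 6/6
= 0.0000


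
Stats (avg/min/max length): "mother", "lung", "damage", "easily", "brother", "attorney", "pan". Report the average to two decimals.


Lengths: "mother"=6, "lung"=4, "damage"=6, "easily"=6, "brother"=7, "attorney"=8, "pan"=3
Sum = 40, Count = 7
Average = 40/7 = 5.71
= avg=5.71, min=3, max=8


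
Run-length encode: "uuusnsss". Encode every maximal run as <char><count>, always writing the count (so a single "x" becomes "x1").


String: "uuusnsss"
Scanning for consecutive runs:
  'u' x 3
  's' x 1
  'n' x 1
  's' x 3
RLE = "u3s1n1s3"


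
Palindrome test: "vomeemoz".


Word: "vomeemoz"
Reversed: "zomeemov"
Forward == Backward? vomeemoz != zomeemov
Palindrome = No


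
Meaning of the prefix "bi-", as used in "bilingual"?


Prefix: bi-
As in: bilingual -> bi- + lingual
Meaning = two


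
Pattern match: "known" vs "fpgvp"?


Pattern of "known": [0, 1, 2, 3, 1]
Pattern of "fpgvp": [0, 1, 2, 3, 1]
Patterns match
Same pattern = Yes


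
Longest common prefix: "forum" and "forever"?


Word 1: "forum"
Word 2: "forever"
Comparing from start:
  Pos 0: 'f' == 'f'
  Pos 1: 'o' == 'o'
  Pos 2: 'r' == 'r'
  Pos 3: 'u' != 'e' (stop)
LCP = "for" (length 3)


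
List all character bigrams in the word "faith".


Word: "faith" (length 5)
Number of bigrams = 5 - 2 + 1 = 4
  Position 0: "fa"
  Position 1: "ai"
  Position 2: "it"
  Position 3: "th"
Bigrams = "fa", "ai", "it", "th"


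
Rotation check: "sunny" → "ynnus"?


Word: "sunny", Candidate: "ynnus"
Method: check if candidate is substring of word+word
"sunnysunny" contains "ynnus"? No
Is rotation = No


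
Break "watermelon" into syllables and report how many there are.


Word: "watermelon"
Syllable breakdown: wa | ter | mel | on
Counting: 4 parts
= 4 syllables


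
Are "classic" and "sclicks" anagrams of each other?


Word 1: "classic" → sorted: accilss
Word 2: "sclicks" → sorted: cciklss
Same letters? accilss != cciklss
Anagram = No


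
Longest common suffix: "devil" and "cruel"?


Word 1: "devil"
Word 2: "cruel"
Comparing from end:
  Pos -1: 'l' == 'l'
  Pos -2: 'i' != 'e' (stop)
LCS = "l" (length 1)


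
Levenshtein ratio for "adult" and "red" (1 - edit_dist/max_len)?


Word 1: "adult" (length 5)
Word 2: "red" (length 3)
One optimal edit sequence:
  1. delete 'a'  (+1)
  2. delete 'd'  (+1)
  3. substitute 'u' -> 'r'  (+1)
  4. substitute 'l' -> 'e'  (+1)
  5. substitute 't' -> 'd'  (+1)
Edit distance = 5
Max length = max(5, 3) = 5
Similarity = 1 - 5/5
= 0.0000


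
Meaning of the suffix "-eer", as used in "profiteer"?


Suffix: -eer
Example: profiteer (profit + -eer)
Meaning = one who is concerned with


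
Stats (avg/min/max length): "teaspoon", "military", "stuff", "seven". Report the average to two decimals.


Lengths: "teaspoon"=8, "military"=8, "stuff"=5, "seven"=5
Sum = 26, Count = 4
Average = 26/4 = 6.50
= avg=6.50, min=5, max=8


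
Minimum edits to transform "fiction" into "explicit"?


Word 1: "fiction" (length 7)
Word 2: "explicit" (length 8)
One optimal edit sequence (insert/delete/substitute each cost 1):
  1. substitute 'f' -> 'e'  (+1)
  2. substitute 'i' -> 'x'  (+1)
  3. substitute 'c' -> 'p'  (+1)
  4. substitute 't' -> 'l'  (+1)
  5. keep 'i'
  6. insert 'c'  (+1)
  7. substitute 'o' -> 'i'  (+1)
  8. substitute 'n' -> 't'  (+1)
Total edit operations: 7
Edit distance = 7


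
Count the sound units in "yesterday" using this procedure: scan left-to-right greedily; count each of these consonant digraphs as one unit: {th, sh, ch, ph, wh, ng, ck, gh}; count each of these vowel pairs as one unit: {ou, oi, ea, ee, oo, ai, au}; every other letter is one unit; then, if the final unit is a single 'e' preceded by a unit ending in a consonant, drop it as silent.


Word: "yesterday" (9 letters)
Left-to-right scan:
  (1) 'y' (letter)
  (2) 'e' (letter)
  (3) 's' (letter)
  (4) 't' (letter)
  (5) 'e' (letter)
  (6) 'r' (letter)
  (7) 'd' (letter)
  (8) 'a' (letter)
  (9) 'y' (letter)
Units from scan: 9
Sound units = 9 units


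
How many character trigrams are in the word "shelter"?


Word: "shelter" (length 7)
Number of 3-grams = length - 3 + 1 = 7 - 3 + 1
= 5


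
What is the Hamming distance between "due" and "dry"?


Comparing character by character (same length = 3):
  Pos 0: 'd' vs 'd' =
  Pos 1: 'u' vs 'r' !=
  Pos 2: 'e' vs 'y' !=
Hamming distance = 2


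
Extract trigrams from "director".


Word: "director" (length 8)
Number of trigrams = 8 - 3 + 1 = 6
  Position 0: "dir"
  Position 1: "ire"
  Position 2: "rec"
  Position 3: "ect"
  Position 4: "cto"
  Position 5: "tor"
Trigrams = "dir", "ire", "rec", "ect", "cto", "tor"


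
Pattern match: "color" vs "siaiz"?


Pattern of "color": [0, 1, 2, 1, 3]
Pattern of "siaiz": [0, 1, 2, 1, 3]
Patterns match
Same pattern = Yes


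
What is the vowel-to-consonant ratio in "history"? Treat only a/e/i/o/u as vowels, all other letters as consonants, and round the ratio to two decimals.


Word: "history"
Vowels (a,e,i,o,u): 2
Consonants: 5
Ratio = 2/5
= 0.40


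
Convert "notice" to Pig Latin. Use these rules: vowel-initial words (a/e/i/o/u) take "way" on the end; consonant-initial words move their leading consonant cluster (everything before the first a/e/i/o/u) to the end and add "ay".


Word: "notice"
Starts with consonant(s) → move to end, add 'ay'
Consonant cluster: "n"
Pig Latin = "oticenay"


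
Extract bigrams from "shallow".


Word: "shallow" (length 7)
Number of bigrams = 7 - 2 + 1 = 6
  Position 0: "sh"
  Position 1: "ha"
  Position 2: "al"
  Position 3: "ll"
  Position 4: "lo"
  Position 5: "ow"
Bigrams = "sh", "ha", "al", "ll", "lo", "ow"


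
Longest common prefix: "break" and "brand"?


Word 1: "break"
Word 2: "brand"
Comparing from start:
  Pos 0: 'b' == 'b'
  Pos 1: 'r' == 'r'
  Pos 2: 'e' != 'a' (stop)
LCP = "br" (length 2)


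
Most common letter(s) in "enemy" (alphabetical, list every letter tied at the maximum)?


Word: "enemy"
Letter counts:
  'e': 2
  'm': 1
  'n': 1
  'y': 1
Maximum count = 2
Most frequent = 'e' (2 times each)


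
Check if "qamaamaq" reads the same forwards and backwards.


Word: "qamaamaq"
Reversed: "qamaamaq"
Forward == Backward? qamaamaq == qamaamaq
Palindrome = Yes


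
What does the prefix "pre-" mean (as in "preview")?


Prefix: pre-
Example: preview = pre- + view
Meaning = before


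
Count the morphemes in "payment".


Word: "payment"
Morphemes: pay / -ment
Each morpheme carries meaning
= 2 morphemes


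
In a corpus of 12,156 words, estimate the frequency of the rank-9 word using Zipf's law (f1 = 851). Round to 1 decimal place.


Zipf's law: f(r) = f(1) / r
f(1) = 851
f(9) = 851 / 9
= 94.6 occurrences


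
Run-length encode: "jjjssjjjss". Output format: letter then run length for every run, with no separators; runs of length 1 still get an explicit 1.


String: "jjjssjjjss"
Scanning for consecutive runs:
  'j' x 3
  's' x 2
  'j' x 3
  's' x 2
RLE = "j3s2j3s2"


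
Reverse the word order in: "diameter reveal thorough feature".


Original: "diameter reveal thorough feature"
Words (1..n): diameter | reveal | thorough | feature
Reversed (n..1): feature | thorough | reveal | diameter
Result = "feature thorough reveal diameter"


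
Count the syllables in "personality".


Word: "personality"
Syllable breakdown: per / son / al / i / ty
Counting: 5 parts
= 5 syllables


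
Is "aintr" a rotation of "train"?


Word: "train", Candidate: "aintr"
Method: check if candidate is substring of word+word
"traintrain" contains "aintr"? Yes
Is rotation = Yes


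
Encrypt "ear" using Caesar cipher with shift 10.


Word: "ear"
Shift: 10
Each letter → (letter + shift) mod 26:
  'e' (4) + 10 = 14 → 'o'
  'a' (0) + 10 = 10 → 'k'
  'r' (17) + 10 = 1 → 'b'
Result = "okb"
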